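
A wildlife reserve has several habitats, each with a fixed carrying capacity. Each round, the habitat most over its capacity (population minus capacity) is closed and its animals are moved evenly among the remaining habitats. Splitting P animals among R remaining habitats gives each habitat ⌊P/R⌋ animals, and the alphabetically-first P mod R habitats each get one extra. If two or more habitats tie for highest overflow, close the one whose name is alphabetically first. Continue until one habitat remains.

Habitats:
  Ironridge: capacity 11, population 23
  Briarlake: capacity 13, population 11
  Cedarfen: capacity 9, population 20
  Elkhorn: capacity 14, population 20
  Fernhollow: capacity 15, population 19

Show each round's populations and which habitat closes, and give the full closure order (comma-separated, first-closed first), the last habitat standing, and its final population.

Closure order: Ironridge, Cedarfen, Elkhorn, Fernhollow
Last habitat: Briarlake with 93 animals

Round 1: Briarlake=11 Cedarfen=20 Elkhorn=20 Fernhollow=19 Ironridge=23 → close Ironridge (overflow 12)
  23÷4 = 5 each, +1 to first 3
Round 2: Briarlake=17 Cedarfen=26 Elkhorn=26 Fernhollow=24 → close Cedarfen (overflow 17)
  26÷3 = 8 each, +1 to first 2
Round 3: Briarlake=26 Elkhorn=35 Fernhollow=32 → close Elkhorn (overflow 21)
  35÷2 = 17 each, +1 to first 1
Round 4: Briarlake=44 Fernhollow=49 → close Fernhollow (overflow 34)
  49÷1 = 49 each, +1 to first 0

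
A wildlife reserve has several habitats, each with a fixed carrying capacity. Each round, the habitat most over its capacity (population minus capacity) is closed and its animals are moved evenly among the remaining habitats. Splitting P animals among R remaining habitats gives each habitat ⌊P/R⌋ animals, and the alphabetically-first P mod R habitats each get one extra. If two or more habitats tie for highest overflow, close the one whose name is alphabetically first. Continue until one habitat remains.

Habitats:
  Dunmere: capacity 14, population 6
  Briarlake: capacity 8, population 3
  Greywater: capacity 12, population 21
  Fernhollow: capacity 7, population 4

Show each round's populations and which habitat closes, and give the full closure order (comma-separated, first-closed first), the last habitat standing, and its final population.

Round 1: Briarlake=3 Dunmere=6 Fernhollow=4 Greywater=21 → close Greywater (overflow 9)
  21÷3 = 7 each, +1 to first 0
Round 2: Briarlake=10 Dunmere=13 Fernhollow=11 → close Fernhollow (overflow 4)
  11÷2 = 5 each, +1 to first 1
Round 3: Briarlake=16 Dunmere=18 → close Briarlake (overflow 8)
  16÷1 = 16 each, +1 to first 0

Closure order: Greywater, Fernhollow, Briarlake
Last habitat: Dunmere with 34 animals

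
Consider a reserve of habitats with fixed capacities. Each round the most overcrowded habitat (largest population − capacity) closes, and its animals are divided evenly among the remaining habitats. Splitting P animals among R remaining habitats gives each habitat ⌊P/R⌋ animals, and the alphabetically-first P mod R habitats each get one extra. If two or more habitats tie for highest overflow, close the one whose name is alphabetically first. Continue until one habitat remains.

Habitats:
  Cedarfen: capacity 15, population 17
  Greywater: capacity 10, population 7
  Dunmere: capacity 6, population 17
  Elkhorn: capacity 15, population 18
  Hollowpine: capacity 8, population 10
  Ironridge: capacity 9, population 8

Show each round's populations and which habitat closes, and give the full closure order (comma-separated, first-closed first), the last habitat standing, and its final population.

Closure order: Dunmere, Elkhorn, Cedarfen, Hollowpine, Greywater
Last habitat: Ironridge with 77 animals

Round 1: Cedarfen=17 Dunmere=17 Elkhorn=18 Greywater=7 Hollowpine=10 Ironridge=8 → close Dunmere (overflow 11)
  17÷5 = 3 each, +1 to first 2
Round 2: Cedarfen=21 Elkhorn=22 Greywater=10 Hollowpine=13 Ironridge=11 → close Elkhorn (overflow 7)
  22÷4 = 5 each, +1 to first 2
Round 3: Cedarfen=27 Greywater=16 Hollowpine=18 Ironridge=16 → close Cedarfen (overflow 12)
  27÷3 = 9 each, +1 to first 0
Round 4: Greywater=25 Hollowpine=27 Ironridge=25 → close Hollowpine (overflow 19)
  27÷2 = 13 each, +1 to first 1
Round 5: Greywater=39 Ironridge=38 → close Greywater (overflow 29)
  39÷1 = 39 each, +1 to first 0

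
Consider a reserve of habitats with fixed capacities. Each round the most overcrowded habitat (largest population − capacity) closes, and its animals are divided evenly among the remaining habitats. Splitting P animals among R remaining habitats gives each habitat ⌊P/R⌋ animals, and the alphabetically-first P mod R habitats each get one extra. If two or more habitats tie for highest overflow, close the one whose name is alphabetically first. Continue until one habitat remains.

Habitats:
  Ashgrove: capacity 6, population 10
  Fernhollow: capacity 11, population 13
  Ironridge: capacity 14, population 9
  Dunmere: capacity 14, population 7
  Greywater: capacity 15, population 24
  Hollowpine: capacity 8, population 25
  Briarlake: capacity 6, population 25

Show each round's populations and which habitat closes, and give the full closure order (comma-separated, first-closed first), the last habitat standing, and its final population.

Closure order: Briarlake, Hollowpine, Greywater, Ashgrove, Fernhollow, Dunmere
Last habitat: Ironridge with 113 animals

Round 1: Ashgrove=10 Briarlake=25 Dunmere=7 Fernhollow=13 Greywater=24 Hollowpine=25 Ironridge=9 → close Briarlake (overflow 19)
  25÷6 = 4 each, +1 to first 1
Round 2: Ashgrove=15 Dunmere=11 Fernhollow=17 Greywater=28 Hollowpine=29 Ironridge=13 → close Hollowpine (overflow 21)
  29÷5 = 5 each, +1 to first 4
Round 3: Ashgrove=21 Dunmere=17 Fernhollow=23 Greywater=34 Ironridge=18 → close Greywater (overflow 19)
  34÷4 = 8 each, +1 to first 2
Round 4: Ashgrove=30 Dunmere=26 Fernhollow=31 Ironridge=26 → close Ashgrove (overflow 24)
  30÷3 = 10 each, +1 to first 0
Round 5: Dunmere=36 Fernhollow=41 Ironridge=36 → close Fernhollow (overflow 30)
  41÷2 = 20 each, +1 to first 1
Round 6: Dunmere=57 Ironridge=56 → close Dunmere (overflow 43)
  57÷1 = 57 each, +1 to first 0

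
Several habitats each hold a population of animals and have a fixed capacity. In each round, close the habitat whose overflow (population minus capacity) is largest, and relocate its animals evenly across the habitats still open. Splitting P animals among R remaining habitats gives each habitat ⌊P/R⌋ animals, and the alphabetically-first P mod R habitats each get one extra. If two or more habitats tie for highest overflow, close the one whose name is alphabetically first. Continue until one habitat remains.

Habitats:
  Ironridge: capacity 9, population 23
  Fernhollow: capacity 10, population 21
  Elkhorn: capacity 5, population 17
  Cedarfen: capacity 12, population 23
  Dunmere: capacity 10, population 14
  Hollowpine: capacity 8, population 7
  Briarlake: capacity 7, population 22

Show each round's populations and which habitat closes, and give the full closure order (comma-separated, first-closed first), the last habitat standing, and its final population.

Round 1: Briarlake=22 Cedarfen=23 Dunmere=14 Elkhorn=17 Fernhollow=21 Hollowpine=7 Ironridge=23 → close Briarlake (overflow 15)
  22÷6 = 3 each, +1 to first 4
Round 2: Cedarfen=27 Dunmere=18 Elkhorn=21 Fernhollow=25 Hollowpine=10 Ironridge=26 → close Ironridge (overflow 17)
  26÷5 = 5 each, +1 to first 1
Round 3: Cedarfen=33 Dunmere=23 Elkhorn=26 Fernhollow=30 Hollowpine=15 → close Cedarfen (overflow 21)
  33÷4 = 8 each, +1 to first 1
Round 4: Dunmere=32 Elkhorn=34 Fernhollow=38 Hollowpine=23 → close Elkhorn (overflow 29)
  34÷3 = 11 each, +1 to first 1
Round 5: Dunmere=44 Fernhollow=49 Hollowpine=34 → close Fernhollow (overflow 39)
  49÷2 = 24 each, +1 to first 1
Round 6: Dunmere=69 Hollowpine=58 → close Dunmere (overflow 59)
  69÷1 = 69 each, +1 to first 0

Closure order: Briarlake, Ironridge, Cedarfen, Elkhorn, Fernhollow, Dunmere
Last habitat: Hollowpine with 127 animals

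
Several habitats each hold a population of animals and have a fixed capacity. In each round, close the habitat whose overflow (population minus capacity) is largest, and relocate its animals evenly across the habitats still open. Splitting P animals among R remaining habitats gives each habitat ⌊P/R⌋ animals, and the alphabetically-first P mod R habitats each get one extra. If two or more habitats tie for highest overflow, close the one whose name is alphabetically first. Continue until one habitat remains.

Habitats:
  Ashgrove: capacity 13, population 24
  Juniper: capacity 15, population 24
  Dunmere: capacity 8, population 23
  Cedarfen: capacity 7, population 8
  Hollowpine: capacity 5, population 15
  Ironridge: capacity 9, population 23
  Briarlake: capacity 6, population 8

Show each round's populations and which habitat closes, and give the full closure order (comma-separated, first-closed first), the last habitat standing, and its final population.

Closure order: Dunmere, Ironridge, Ashgrove, Hollowpine, Juniper, Briarlake
Last habitat: Cedarfen with 125 animals

Round 1: Ashgrove=24 Briarlake=8 Cedarfen=8 Dunmere=23 Hollowpine=15 Ironridge=23 Juniper=24 → close Dunmere (overflow 15)
  23÷6 = 3 each, +1 to first 5
Round 2: Ashgrove=28 Briarlake=12 Cedarfen=12 Hollowpine=19 Ironridge=27 Juniper=27 → close Ironridge (overflow 18)
  27÷5 = 5 each, +1 to first 2
Round 3: Ashgrove=34 Briarlake=18 Cedarfen=17 Hollowpine=24 Juniper=32 → close Ashgrove (overflow 21)
  34÷4 = 8 each, +1 to first 2
Round 4: Briarlake=27 Cedarfen=26 Hollowpine=32 Juniper=40 → close Hollowpine (overflow 27)
  32÷3 = 10 each, +1 to first 2
Round 5: Briarlake=38 Cedarfen=37 Juniper=50 → close Juniper (overflow 35)
  50÷2 = 25 each, +1 to first 0
Round 6: Briarlake=63 Cedarfen=62 → close Briarlake (overflow 57)
  63÷1 = 63 each, +1 to first 0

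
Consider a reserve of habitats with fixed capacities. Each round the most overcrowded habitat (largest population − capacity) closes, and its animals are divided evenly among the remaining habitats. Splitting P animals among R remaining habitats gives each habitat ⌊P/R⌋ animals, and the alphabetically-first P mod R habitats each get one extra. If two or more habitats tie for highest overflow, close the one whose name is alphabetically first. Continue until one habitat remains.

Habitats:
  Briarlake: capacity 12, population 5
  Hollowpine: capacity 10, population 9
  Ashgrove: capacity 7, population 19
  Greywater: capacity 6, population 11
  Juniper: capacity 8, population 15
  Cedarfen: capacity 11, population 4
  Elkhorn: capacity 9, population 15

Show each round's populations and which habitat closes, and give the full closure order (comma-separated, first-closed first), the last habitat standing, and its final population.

Round 1: Ashgrove=19 Briarlake=5 Cedarfen=4 Elkhorn=15 Greywater=11 Hollowpine=9 Juniper=15 → close Ashgrove (overflow 12)
  19÷6 = 3 each, +1 to first 1
Round 2: Briarlake=9 Cedarfen=7 Elkhorn=18 Greywater=14 Hollowpine=12 Juniper=18 → close Juniper (overflow 10)
  18÷5 = 3 each, +1 to first 3
Round 3: Briarlake=13 Cedarfen=11 Elkhorn=22 Greywater=17 Hollowpine=15 → close Elkhorn (overflow 13)
  22÷4 = 5 each, +1 to first 2
Round 4: Briarlake=19 Cedarfen=17 Greywater=22 Hollowpine=20 → close Greywater (overflow 16)
  22÷3 = 7 each, +1 to first 1
Round 5: Briarlake=27 Cedarfen=24 Hollowpine=27 → close Hollowpine (overflow 17)
  27÷2 = 13 each, +1 to first 1
Round 6: Briarlake=41 Cedarfen=37 → close Briarlake (overflow 29)
  41÷1 = 41 each, +1 to first 0

Closure order: Ashgrove, Juniper, Elkhorn, Greywater, Hollowpine, Briarlake
Last habitat: Cedarfen with 78 animals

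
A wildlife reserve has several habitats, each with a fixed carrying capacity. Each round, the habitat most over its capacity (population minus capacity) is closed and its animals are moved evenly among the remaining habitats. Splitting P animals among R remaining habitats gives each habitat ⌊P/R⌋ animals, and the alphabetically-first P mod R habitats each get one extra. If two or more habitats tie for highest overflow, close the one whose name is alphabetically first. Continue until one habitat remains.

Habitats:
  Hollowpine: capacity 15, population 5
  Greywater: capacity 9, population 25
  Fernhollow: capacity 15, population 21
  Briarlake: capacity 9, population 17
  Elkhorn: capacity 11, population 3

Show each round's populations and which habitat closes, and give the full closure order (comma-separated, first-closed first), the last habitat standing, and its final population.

Closure order: Greywater, Briarlake, Fernhollow, Elkhorn
Last habitat: Hollowpine with 71 animals

Round 1: Briarlake=17 Elkhorn=3 Fernhollow=21 Greywater=25 Hollowpine=5 → close Greywater (overflow 16)
  25÷4 = 6 each, +1 to first 1
Round 2: Briarlake=24 Elkhorn=9 Fernhollow=27 Hollowpine=11 → close Briarlake (overflow 15)
  24÷3 = 8 each, +1 to first 0
Round 3: Elkhorn=17 Fernhollow=35 Hollowpine=19 → close Fernhollow (overflow 20)
  35÷2 = 17 each, +1 to first 1
Round 4: Elkhorn=35 Hollowpine=36 → close Elkhorn (overflow 24)
  35÷1 = 35 each, +1 to first 0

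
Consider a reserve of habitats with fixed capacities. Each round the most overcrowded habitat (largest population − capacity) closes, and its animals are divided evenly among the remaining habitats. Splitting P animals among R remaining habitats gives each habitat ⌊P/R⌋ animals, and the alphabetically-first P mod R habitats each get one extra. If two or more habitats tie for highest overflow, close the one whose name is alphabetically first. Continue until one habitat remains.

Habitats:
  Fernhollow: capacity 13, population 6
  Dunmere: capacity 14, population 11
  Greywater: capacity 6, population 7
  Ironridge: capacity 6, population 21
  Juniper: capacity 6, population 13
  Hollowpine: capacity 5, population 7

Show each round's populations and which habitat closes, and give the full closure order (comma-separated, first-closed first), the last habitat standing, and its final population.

Round 1: Dunmere=11 Fernhollow=6 Greywater=7 Hollowpine=7 Ironridge=21 Juniper=13 → close Ironridge (overflow 15)
  21÷5 = 4 each, +1 to first 1
Round 2: Dunmere=16 Fernhollow=10 Greywater=11 Hollowpine=11 Juniper=17 → close Juniper (overflow 11)
  17÷4 = 4 each, +1 to first 1
Round 3: Dunmere=21 Fernhollow=14 Greywater=15 Hollowpine=15 → close Hollowpine (overflow 10)
  15÷3 = 5 each, +1 to first 0
Round 4: Dunmere=26 Fernhollow=19 Greywater=20 → close Greywater (overflow 14)
  20÷2 = 10 each, +1 to first 0
Round 5: Dunmere=36 Fernhollow=29 → close Dunmere (overflow 22)
  36÷1 = 36 each, +1 to first 0

Closure order: Ironridge, Juniper, Hollowpine, Greywater, Dunmere
Last habitat: Fernhollow with 65 animals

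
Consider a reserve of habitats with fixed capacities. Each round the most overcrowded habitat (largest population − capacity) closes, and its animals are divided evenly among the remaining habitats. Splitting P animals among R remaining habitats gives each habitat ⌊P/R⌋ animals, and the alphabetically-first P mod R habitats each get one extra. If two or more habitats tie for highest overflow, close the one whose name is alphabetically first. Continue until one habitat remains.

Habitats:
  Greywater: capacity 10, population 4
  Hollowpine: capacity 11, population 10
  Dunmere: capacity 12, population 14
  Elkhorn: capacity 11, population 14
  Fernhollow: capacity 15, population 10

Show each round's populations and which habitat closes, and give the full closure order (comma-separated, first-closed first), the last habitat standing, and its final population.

Closure order: Elkhorn, Dunmere, Hollowpine, Fernhollow
Last habitat: Greywater with 52 animals

Round 1: Dunmere=14 Elkhorn=14 Fernhollow=10 Greywater=4 Hollowpine=10 → close Elkhorn (overflow 3)
  14÷4 = 3 each, +1 to first 2
Round 2: Dunmere=18 Fernhollow=14 Greywater=7 Hollowpine=13 → close Dunmere (overflow 6)
  18÷3 = 6 each, +1 to first 0
Round 3: Fernhollow=20 Greywater=13 Hollowpine=19 → close Hollowpine (overflow 8)
  19÷2 = 9 each, +1 to first 1
Round 4: Fernhollow=30 Greywater=22 → close Fernhollow (overflow 15)
  30÷1 = 30 each, +1 to first 0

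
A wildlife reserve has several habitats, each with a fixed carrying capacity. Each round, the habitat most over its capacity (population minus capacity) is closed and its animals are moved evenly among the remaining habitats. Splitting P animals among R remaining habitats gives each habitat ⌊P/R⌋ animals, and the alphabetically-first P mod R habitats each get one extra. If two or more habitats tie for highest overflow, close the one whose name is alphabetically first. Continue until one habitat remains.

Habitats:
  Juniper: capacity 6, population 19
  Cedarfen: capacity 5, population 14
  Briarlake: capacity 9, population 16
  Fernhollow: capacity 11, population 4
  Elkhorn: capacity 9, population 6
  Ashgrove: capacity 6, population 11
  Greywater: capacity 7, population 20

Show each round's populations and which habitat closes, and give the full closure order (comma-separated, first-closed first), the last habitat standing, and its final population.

Round 1: Ashgrove=11 Briarlake=16 Cedarfen=14 Elkhorn=6 Fernhollow=4 Greywater=20 Juniper=19 → close Greywater (overflow 13)
  20÷6 = 3 each, +1 to first 2
Round 2: Ashgrove=15 Briarlake=20 Cedarfen=17 Elkhorn=9 Fernhollow=7 Juniper=22 → close Juniper (overflow 16)
  22÷5 = 4 each, +1 to first 2
Round 3: Ashgrove=20 Briarlake=25 Cedarfen=21 Elkhorn=13 Fernhollow=11 → close Briarlake (overflow 16)
  25÷4 = 6 each, +1 to first 1
Round 4: Ashgrove=27 Cedarfen=27 Elkhorn=19 Fernhollow=17 → close Cedarfen (overflow 22)
  27÷3 = 9 each, +1 to first 0
Round 5: Ashgrove=36 Elkhorn=28 Fernhollow=26 → close Ashgrove (overflow 30)
  36÷2 = 18 each, +1 to first 0
Round 6: Elkhorn=46 Fernhollow=44 → close Elkhorn (overflow 37)
  46÷1 = 46 each, +1 to first 0

Closure order: Greywater, Juniper, Briarlake, Cedarfen, Ashgrove, Elkhorn
Last habitat: Fernhollow with 90 animals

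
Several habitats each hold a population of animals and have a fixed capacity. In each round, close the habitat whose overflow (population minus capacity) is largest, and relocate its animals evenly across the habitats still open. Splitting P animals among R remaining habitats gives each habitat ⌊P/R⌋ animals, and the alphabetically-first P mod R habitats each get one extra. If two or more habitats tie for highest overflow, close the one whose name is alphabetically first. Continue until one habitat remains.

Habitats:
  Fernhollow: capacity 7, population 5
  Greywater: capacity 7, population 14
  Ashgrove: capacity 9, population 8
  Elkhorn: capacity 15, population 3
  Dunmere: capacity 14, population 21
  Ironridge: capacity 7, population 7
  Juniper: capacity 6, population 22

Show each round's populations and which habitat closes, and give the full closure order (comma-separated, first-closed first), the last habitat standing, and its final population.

Round 1: Ashgrove=8 Dunmere=21 Elkhorn=3 Fernhollow=5 Greywater=14 Ironridge=7 Juniper=22 → close Juniper (overflow 16)
  22÷6 = 3 each, +1 to first 4
Round 2: Ashgrove=12 Dunmere=25 Elkhorn=7 Fernhollow=9 Greywater=17 Ironridge=10 → close Dunmere (overflow 11)
  25÷5 = 5 each, +1 to first 0
Round 3: Ashgrove=17 Elkhorn=12 Fernhollow=14 Greywater=22 Ironridge=15 → close Greywater (overflow 15)
  22÷4 = 5 each, +1 to first 2
Round 4: Ashgrove=23 Elkhorn=18 Fernhollow=19 Ironridge=20 → close Ashgrove (overflow 14)
  23÷3 = 7 each, +1 to first 2
Round 5: Elkhorn=26 Fernhollow=27 Ironridge=27 → close Fernhollow (overflow 20)
  27÷2 = 13 each, +1 to first 1
Round 6: Elkhorn=40 Ironridge=40 → close Ironridge (overflow 33)
  40÷1 = 40 each, +1 to first 0

Closure order: Juniper, Dunmere, Greywater, Ashgrove, Fernhollow, Ironridge
Last habitat: Elkhorn with 80 animals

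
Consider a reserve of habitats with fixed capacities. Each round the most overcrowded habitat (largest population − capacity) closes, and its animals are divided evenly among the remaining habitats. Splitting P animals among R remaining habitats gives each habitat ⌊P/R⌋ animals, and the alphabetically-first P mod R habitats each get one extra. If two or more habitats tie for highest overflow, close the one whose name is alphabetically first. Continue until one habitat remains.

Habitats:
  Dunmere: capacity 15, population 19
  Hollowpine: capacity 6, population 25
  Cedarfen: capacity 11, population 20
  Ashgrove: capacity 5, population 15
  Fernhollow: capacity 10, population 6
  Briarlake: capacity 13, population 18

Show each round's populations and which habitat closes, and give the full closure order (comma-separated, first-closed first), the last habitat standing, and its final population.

Closure order: Hollowpine, Ashgrove, Cedarfen, Briarlake, Dunmere
Last habitat: Fernhollow with 103 animals

Round 1: Ashgrove=15 Briarlake=18 Cedarfen=20 Dunmere=19 Fernhollow=6 Hollowpine=25 → close Hollowpine (overflow 19)
  25÷5 = 5 each, +1 to first 0
Round 2: Ashgrove=20 Briarlake=23 Cedarfen=25 Dunmere=24 Fernhollow=11 → close Ashgrove (overflow 15)
  20÷4 = 5 each, +1 to first 0
Round 3: Briarlake=28 Cedarfen=30 Dunmere=29 Fernhollow=16 → close Cedarfen (overflow 19)
  30÷3 = 10 each, +1 to first 0
Round 4: Briarlake=38 Dunmere=39 Fernhollow=26 → close Briarlake (overflow 25)
  38÷2 = 19 each, +1 to first 0
Round 5: Dunmere=58 Fernhollow=45 → close Dunmere (overflow 43)
  58÷1 = 58 each, +1 to first 0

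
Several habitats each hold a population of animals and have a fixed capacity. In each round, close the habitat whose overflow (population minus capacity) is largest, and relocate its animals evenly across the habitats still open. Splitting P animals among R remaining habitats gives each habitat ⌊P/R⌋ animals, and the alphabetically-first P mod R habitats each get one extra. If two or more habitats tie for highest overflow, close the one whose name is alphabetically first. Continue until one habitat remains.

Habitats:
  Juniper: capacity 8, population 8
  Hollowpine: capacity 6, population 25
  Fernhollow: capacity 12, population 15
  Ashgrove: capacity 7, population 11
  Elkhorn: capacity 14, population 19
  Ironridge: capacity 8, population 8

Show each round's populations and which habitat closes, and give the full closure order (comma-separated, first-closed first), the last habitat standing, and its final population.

Round 1: Ashgrove=11 Elkhorn=19 Fernhollow=15 Hollowpine=25 Ironridge=8 Juniper=8 → close Hollowpine (overflow 19)
  25÷5 = 5 each, +1 to first 0
Round 2: Ashgrove=16 Elkhorn=24 Fernhollow=20 Ironridge=13 Juniper=13 → close Elkhorn (overflow 10)
  24÷4 = 6 each, +1 to first 0
Round 3: Ashgrove=22 Fernhollow=26 Ironridge=19 Juniper=19 → close Ashgrove (overflow 15)
  22÷3 = 7 each, +1 to first 1
Round 4: Fernhollow=34 Ironridge=26 Juniper=26 → close Fernhollow (overflow 22)
  34÷2 = 17 each, +1 to first 0
Round 5: Ironridge=43 Juniper=43 → close Ironridge (overflow 35)
  43÷1 = 43 each, +1 to first 0

Closure order: Hollowpine, Elkhorn, Ashgrove, Fernhollow, Ironridge
Last habitat: Juniper with 86 animals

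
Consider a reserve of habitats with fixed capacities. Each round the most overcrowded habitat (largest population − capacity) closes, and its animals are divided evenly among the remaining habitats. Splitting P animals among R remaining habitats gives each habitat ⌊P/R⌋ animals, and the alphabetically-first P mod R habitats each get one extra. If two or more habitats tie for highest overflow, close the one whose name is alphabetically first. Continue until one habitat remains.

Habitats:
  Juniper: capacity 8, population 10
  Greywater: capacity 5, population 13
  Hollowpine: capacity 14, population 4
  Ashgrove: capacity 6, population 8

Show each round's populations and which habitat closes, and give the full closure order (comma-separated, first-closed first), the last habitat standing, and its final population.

Closure order: Greywater, Ashgrove, Juniper
Last habitat: Hollowpine with 35 animals

Round 1: Ashgrove=8 Greywater=13 Hollowpine=4 Juniper=10 → close Greywater (overflow 8)
  13÷3 = 4 each, +1 to first 1
Round 2: Ashgrove=13 Hollowpine=8 Juniper=14 → close Ashgrove (overflow 7)
  13÷2 = 6 each, +1 to first 1
Round 3: Hollowpine=15 Juniper=20 → close Juniper (overflow 12)
  20÷1 = 20 each, +1 to first 0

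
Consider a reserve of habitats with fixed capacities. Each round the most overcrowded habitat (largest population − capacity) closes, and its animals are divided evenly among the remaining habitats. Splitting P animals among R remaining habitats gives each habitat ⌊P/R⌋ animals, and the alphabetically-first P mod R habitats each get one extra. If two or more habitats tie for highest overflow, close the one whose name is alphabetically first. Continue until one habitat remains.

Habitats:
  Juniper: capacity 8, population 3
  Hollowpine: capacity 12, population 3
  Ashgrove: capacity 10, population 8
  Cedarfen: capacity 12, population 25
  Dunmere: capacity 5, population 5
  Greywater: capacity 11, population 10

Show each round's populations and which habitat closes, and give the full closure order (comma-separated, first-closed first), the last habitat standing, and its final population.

Round 1: Ashgrove=8 Cedarfen=25 Dunmere=5 Greywater=10 Hollowpine=3 Juniper=3 → close Cedarfen (overflow 13)
  25÷5 = 5 each, +1 to first 0
Round 2: Ashgrove=13 Dunmere=10 Greywater=15 Hollowpine=8 Juniper=8 → close Dunmere (overflow 5)
  10÷4 = 2 each, +1 to first 2
Round 3: Ashgrove=16 Greywater=18 Hollowpine=10 Juniper=10 → close Greywater (overflow 7)
  18÷3 = 6 each, +1 to first 0
Round 4: Ashgrove=22 Hollowpine=16 Juniper=16 → close Ashgrove (overflow 12)
  22÷2 = 11 each, +1 to first 0
Round 5: Hollowpine=27 Juniper=27 → close Juniper (overflow 19)
  27÷1 = 27 each, +1 to first 0

Closure order: Cedarfen, Dunmere, Greywater, Ashgrove, Juniper
Last habitat: Hollowpine with 54 animals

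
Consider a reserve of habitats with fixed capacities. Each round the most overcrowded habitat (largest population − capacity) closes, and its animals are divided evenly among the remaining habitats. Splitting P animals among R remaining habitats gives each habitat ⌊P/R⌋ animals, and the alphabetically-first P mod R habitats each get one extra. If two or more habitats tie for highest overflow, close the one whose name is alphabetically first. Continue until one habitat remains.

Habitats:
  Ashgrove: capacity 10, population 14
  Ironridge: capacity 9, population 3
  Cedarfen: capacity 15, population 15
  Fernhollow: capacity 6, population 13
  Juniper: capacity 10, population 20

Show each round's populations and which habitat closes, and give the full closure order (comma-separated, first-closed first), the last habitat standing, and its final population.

Closure order: Juniper, Fernhollow, Ashgrove, Cedarfen
Last habitat: Ironridge with 65 animals

Round 1: Ashgrove=14 Cedarfen=15 Fernhollow=13 Ironridge=3 Juniper=20 → close Juniper (overflow 10)
  20÷4 = 5 each, +1 to first 0
Round 2: Ashgrove=19 Cedarfen=20 Fernhollow=18 Ironridge=8 → close Fernhollow (overflow 12)
  18÷3 = 6 each, +1 to first 0
Round 3: Ashgrove=25 Cedarfen=26 Ironridge=14 → close Ashgrove (overflow 15)
  25÷2 = 12 each, +1 to first 1
Round 4: Cedarfen=39 Ironridge=26 → close Cedarfen (overflow 24)
  39÷1 = 39 each, +1 to first 0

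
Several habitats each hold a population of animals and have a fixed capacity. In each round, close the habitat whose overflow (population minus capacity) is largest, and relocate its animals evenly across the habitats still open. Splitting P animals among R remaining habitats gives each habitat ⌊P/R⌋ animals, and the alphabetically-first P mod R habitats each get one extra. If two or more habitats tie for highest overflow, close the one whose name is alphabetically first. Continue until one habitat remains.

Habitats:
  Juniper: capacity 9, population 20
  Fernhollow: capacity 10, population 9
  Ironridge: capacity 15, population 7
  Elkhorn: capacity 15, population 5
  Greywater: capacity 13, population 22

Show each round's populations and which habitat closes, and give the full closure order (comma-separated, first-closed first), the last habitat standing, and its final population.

Round 1: Elkhorn=5 Fernhollow=9 Greywater=22 Ironridge=7 Juniper=20 → close Juniper (overflow 11)
  20÷4 = 5 each, +1 to first 0
Round 2: Elkhorn=10 Fernhollow=14 Greywater=27 Ironridge=12 → close Greywater (overflow 14)
  27÷3 = 9 each, +1 to first 0
Round 3: Elkhorn=19 Fernhollow=23 Ironridge=21 → close Fernhollow (overflow 13)
  23÷2 = 11 each, +1 to first 1
Round 4: Elkhorn=31 Ironridge=32 → close Ironridge (overflow 17)
  32÷1 = 32 each, +1 to first 0

Closure order: Juniper, Greywater, Fernhollow, Ironridge
Last habitat: Elkhorn with 63 animals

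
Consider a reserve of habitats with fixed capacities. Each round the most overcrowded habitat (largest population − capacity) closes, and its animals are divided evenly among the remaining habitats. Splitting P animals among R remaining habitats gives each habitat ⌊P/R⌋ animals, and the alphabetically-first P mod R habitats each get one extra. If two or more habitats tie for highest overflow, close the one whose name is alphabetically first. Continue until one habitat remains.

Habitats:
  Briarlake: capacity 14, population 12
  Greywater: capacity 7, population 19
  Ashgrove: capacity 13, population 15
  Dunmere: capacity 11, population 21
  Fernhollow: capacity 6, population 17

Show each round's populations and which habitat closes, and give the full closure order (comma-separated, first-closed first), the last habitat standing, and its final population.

Closure order: Greywater, Dunmere, Fernhollow, Ashgrove
Last habitat: Briarlake with 84 animals

Round 1: Ashgrove=15 Briarlake=12 Dunmere=21 Fernhollow=17 Greywater=19 → close Greywater (overflow 12)
  19÷4 = 4 each, +1 to first 3
Round 2: Ashgrove=20 Briarlake=17 Dunmere=26 Fernhollow=21 → close Dunmere (overflow 15)
  26÷3 = 8 each, +1 to first 2
Round 3: Ashgrove=29 Briarlake=26 Fernhollow=29 → close Fernhollow (overflow 23)
  29÷2 = 14 each, +1 to first 1
Round 4: Ashgrove=44 Briarlake=40 → close Ashgrove (overflow 31)
  44÷1 = 44 each, +1 to first 0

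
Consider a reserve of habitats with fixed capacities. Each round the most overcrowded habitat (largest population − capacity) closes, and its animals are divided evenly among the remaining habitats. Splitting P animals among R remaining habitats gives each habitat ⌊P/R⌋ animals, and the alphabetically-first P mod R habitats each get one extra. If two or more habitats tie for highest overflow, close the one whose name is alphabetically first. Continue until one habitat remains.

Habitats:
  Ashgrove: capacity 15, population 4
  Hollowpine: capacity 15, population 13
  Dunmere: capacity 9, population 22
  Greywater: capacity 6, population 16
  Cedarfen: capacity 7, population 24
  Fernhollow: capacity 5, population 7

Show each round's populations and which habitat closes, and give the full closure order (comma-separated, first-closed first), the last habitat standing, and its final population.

Round 1: Ashgrove=4 Cedarfen=24 Dunmere=22 Fernhollow=7 Greywater=16 Hollowpine=13 → close Cedarfen (overflow 17)
  24÷5 = 4 each, +1 to first 4
Round 2: Ashgrove=9 Dunmere=27 Fernhollow=12 Greywater=21 Hollowpine=17 → close Dunmere (overflow 18)
  27÷4 = 6 each, +1 to first 3
Round 3: Ashgrove=16 Fernhollow=19 Greywater=28 Hollowpine=23 → close Greywater (overflow 22)
  28÷3 = 9 each, +1 to first 1
Round 4: Ashgrove=26 Fernhollow=28 Hollowpine=32 → close Fernhollow (overflow 23)
  28÷2 = 14 each, +1 to first 0
Round 5: Ashgrove=40 Hollowpine=46 → close Hollowpine (overflow 31)
  46÷1 = 46 each, +1 to first 0

Closure order: Cedarfen, Dunmere, Greywater, Fernhollow, Hollowpine
Last habitat: Ashgrove with 86 animals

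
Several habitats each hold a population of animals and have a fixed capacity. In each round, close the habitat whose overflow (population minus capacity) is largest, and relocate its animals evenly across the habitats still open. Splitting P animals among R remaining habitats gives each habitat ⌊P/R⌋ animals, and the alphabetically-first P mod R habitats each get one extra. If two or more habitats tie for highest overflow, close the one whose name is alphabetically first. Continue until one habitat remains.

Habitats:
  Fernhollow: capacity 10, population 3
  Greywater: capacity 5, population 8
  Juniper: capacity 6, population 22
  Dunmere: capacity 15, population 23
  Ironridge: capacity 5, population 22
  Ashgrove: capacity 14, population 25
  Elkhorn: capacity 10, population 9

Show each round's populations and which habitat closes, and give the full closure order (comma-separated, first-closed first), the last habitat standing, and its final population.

Closure order: Ironridge, Juniper, Ashgrove, Dunmere, Greywater, Elkhorn
Last habitat: Fernhollow with 112 animals

Round 1: Ashgrove=25 Dunmere=23 Elkhorn=9 Fernhollow=3 Greywater=8 Ironridge=22 Juniper=22 → close Ironridge (overflow 17)
  22÷6 = 3 each, +1 to first 4
Round 2: Ashgrove=29 Dunmere=27 Elkhorn=13 Fernhollow=7 Greywater=11 Juniper=25 → close Juniper (overflow 19)
  25÷5 = 5 each, +1 to first 0
Round 3: Ashgrove=34 Dunmere=32 Elkhorn=18 Fernhollow=12 Greywater=16 → close Ashgrove (overflow 20)
  34÷4 = 8 each, +1 to first 2
Round 4: Dunmere=41 Elkhorn=27 Fernhollow=20 Greywater=24 → close Dunmere (overflow 26)
  41÷3 = 13 each, +1 to first 2
Round 5: Elkhorn=41 Fernhollow=34 Greywater=37 → close Greywater (overflow 32)
  37÷2 = 18 each, +1 to first 1
Round 6: Elkhorn=60 Fernhollow=52 → close Elkhorn (overflow 50)
  60÷1 = 60 each, +1 to first 0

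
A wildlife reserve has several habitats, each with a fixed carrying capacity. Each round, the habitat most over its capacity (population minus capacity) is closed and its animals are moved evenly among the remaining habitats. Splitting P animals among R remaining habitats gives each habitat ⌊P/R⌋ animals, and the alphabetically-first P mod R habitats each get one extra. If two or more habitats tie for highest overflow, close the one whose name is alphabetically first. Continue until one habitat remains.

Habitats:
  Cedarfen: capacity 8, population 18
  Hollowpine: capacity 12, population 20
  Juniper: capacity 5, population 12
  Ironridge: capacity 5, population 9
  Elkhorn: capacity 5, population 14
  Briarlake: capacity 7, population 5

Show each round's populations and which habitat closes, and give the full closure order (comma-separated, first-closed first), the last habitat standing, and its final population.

Round 1: Briarlake=5 Cedarfen=18 Elkhorn=14 Hollowpine=20 Ironridge=9 Juniper=12 → close Cedarfen (overflow 10)
  18÷5 = 3 each, +1 to first 3
Round 2: Briarlake=9 Elkhorn=18 Hollowpine=24 Ironridge=12 Juniper=15 → close Elkhorn (overflow 13)
  18÷4 = 4 each, +1 to first 2
Round 3: Briarlake=14 Hollowpine=29 Ironridge=16 Juniper=19 → close Hollowpine (overflow 17)
  29÷3 = 9 each, +1 to first 2
Round 4: Briarlake=24 Ironridge=26 Juniper=28 → close Juniper (overflow 23)
  28÷2 = 14 each, +1 to first 0
Round 5: Briarlake=38 Ironridge=40 → close Ironridge (overflow 35)
  40÷1 = 40 each, +1 to first 0

Closure order: Cedarfen, Elkhorn, Hollowpine, Juniper, Ironridge
Last habitat: Briarlake with 78 animals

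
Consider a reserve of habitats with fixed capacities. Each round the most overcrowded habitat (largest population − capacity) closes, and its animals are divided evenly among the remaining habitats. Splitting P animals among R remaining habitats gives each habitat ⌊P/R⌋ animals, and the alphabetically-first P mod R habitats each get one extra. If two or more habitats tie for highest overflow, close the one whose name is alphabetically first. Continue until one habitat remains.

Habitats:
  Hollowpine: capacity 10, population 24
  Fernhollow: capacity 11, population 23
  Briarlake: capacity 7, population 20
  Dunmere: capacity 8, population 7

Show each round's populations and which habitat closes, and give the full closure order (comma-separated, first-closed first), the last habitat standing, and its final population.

Round 1: Briarlake=20 Dunmere=7 Fernhollow=23 Hollowpine=24 → close Hollowpine (overflow 14)
  24÷3 = 8 each, +1 to first 0
Round 2: Briarlake=28 Dunmere=15 Fernhollow=31 → close Briarlake (overflow 21)
  28÷2 = 14 each, +1 to first 0
Round 3: Dunmere=29 Fernhollow=45 → close Fernhollow (overflow 34)
  45÷1 = 45 each, +1 to first 0

Closure order: Hollowpine, Briarlake, Fernhollow
Last habitat: Dunmere with 74 animals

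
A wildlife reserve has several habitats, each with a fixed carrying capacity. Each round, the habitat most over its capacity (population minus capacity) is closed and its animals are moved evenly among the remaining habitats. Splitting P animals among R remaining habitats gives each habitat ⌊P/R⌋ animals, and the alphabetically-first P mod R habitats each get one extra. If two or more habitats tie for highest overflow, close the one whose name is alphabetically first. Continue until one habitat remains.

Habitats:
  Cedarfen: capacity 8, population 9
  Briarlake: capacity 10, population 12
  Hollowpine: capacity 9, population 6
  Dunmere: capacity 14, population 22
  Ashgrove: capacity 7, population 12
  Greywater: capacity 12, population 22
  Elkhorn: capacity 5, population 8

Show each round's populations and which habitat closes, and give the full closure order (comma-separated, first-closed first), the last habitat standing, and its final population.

Round 1: Ashgrove=12 Briarlake=12 Cedarfen=9 Dunmere=22 Elkhorn=8 Greywater=22 Hollowpine=6 → close Greywater (overflow 10)
  22÷6 = 3 each, +1 to first 4
Round 2: Ashgrove=16 Briarlake=16 Cedarfen=13 Dunmere=26 Elkhorn=11 Hollowpine=9 → close Dunmere (overflow 12)
  26÷5 = 5 each, +1 to first 1
Round 3: Ashgrove=22 Briarlake=21 Cedarfen=18 Elkhorn=16 Hollowpine=14 → close Ashgrove (overflow 15)
  22÷4 = 5 each, +1 to first 2
Round 4: Briarlake=27 Cedarfen=24 Elkhorn=21 Hollowpine=19 → close Briarlake (overflow 17)
  27÷3 = 9 each, +1 to first 0
Round 5: Cedarfen=33 Elkhorn=30 Hollowpine=28 → close Cedarfen (overflow 25)
  33÷2 = 16 each, +1 to first 1
Round 6: Elkhorn=47 Hollowpine=44 → close Elkhorn (overflow 42)
  47÷1 = 47 each, +1 to first 0

Closure order: Greywater, Dunmere, Ashgrove, Briarlake, Cedarfen, Elkhorn
Last habitat: Hollowpine with 91 animals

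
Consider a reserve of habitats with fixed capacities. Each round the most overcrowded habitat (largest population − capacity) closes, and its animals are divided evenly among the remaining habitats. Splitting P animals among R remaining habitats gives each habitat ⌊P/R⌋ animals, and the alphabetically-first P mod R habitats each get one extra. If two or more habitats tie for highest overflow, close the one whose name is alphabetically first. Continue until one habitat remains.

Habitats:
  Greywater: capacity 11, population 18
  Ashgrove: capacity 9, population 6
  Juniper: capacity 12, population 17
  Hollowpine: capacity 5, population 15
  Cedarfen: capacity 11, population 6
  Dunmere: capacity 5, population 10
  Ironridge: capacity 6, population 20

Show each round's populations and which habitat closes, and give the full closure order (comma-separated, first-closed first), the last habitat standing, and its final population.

Closure order: Ironridge, Hollowpine, Greywater, Dunmere, Juniper, Ashgrove
Last habitat: Cedarfen with 92 animals

Round 1: Ashgrove=6 Cedarfen=6 Dunmere=10 Greywater=18 Hollowpine=15 Ironridge=20 Juniper=17 → close Ironridge (overflow 14)
  20÷6 = 3 each, +1 to first 2
Round 2: Ashgrove=10 Cedarfen=10 Dunmere=13 Greywater=21 Hollowpine=18 Juniper=20 → close Hollowpine (overflow 13)
  18÷5 = 3 each, +1 to first 3
Round 3: Ashgrove=14 Cedarfen=14 Dunmere=17 Greywater=24 Juniper=23 → close Greywater (overflow 13)
  24÷4 = 6 each, +1 to first 0
Round 4: Ashgrove=20 Cedarfen=20 Dunmere=23 Juniper=29 → close Dunmere (overflow 18)
  23÷3 = 7 each, +1 to first 2
Round 5: Ashgrove=28 Cedarfen=28 Juniper=36 → close Juniper (overflow 24)
  36÷2 = 18 each, +1 to first 0
Round 6: Ashgrove=46 Cedarfen=46 → close Ashgrove (overflow 37)
  46÷1 = 46 each, +1 to first 0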